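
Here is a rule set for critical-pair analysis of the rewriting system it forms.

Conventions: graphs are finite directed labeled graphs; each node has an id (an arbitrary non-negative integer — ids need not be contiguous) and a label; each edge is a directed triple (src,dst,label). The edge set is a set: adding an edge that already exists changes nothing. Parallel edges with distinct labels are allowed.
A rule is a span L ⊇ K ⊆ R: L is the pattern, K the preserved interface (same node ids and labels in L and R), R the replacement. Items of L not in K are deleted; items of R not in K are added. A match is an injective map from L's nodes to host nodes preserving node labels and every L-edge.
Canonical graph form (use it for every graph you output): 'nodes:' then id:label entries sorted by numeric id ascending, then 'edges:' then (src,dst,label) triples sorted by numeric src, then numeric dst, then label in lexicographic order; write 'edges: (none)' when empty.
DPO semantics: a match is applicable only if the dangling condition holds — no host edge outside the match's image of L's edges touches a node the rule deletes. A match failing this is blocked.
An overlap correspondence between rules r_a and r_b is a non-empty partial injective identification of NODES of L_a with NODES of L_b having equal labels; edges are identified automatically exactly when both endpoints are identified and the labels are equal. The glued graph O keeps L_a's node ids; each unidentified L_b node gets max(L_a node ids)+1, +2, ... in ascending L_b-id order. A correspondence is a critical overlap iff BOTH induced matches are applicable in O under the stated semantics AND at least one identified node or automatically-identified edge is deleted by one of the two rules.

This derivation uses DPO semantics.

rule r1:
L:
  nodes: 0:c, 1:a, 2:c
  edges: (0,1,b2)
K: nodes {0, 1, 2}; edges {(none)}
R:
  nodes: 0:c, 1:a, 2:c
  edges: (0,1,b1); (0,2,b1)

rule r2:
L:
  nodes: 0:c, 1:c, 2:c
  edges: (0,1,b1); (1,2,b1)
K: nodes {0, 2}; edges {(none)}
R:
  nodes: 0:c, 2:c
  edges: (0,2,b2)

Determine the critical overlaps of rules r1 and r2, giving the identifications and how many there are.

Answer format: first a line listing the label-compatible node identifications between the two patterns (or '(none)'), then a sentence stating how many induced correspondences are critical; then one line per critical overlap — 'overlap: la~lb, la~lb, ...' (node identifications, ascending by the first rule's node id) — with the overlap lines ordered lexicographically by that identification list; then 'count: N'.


label-compatible node identifications between L(r1) and L(r2): 0~0, 0~1, 0~2, 2~0, 2~1, 2~2
3 of the induced correspondences are critical overlaps of r1 and r2.
overlap: 0~0, 2~1
overlap: 0~2, 2~1
overlap: 2~1
count: 3


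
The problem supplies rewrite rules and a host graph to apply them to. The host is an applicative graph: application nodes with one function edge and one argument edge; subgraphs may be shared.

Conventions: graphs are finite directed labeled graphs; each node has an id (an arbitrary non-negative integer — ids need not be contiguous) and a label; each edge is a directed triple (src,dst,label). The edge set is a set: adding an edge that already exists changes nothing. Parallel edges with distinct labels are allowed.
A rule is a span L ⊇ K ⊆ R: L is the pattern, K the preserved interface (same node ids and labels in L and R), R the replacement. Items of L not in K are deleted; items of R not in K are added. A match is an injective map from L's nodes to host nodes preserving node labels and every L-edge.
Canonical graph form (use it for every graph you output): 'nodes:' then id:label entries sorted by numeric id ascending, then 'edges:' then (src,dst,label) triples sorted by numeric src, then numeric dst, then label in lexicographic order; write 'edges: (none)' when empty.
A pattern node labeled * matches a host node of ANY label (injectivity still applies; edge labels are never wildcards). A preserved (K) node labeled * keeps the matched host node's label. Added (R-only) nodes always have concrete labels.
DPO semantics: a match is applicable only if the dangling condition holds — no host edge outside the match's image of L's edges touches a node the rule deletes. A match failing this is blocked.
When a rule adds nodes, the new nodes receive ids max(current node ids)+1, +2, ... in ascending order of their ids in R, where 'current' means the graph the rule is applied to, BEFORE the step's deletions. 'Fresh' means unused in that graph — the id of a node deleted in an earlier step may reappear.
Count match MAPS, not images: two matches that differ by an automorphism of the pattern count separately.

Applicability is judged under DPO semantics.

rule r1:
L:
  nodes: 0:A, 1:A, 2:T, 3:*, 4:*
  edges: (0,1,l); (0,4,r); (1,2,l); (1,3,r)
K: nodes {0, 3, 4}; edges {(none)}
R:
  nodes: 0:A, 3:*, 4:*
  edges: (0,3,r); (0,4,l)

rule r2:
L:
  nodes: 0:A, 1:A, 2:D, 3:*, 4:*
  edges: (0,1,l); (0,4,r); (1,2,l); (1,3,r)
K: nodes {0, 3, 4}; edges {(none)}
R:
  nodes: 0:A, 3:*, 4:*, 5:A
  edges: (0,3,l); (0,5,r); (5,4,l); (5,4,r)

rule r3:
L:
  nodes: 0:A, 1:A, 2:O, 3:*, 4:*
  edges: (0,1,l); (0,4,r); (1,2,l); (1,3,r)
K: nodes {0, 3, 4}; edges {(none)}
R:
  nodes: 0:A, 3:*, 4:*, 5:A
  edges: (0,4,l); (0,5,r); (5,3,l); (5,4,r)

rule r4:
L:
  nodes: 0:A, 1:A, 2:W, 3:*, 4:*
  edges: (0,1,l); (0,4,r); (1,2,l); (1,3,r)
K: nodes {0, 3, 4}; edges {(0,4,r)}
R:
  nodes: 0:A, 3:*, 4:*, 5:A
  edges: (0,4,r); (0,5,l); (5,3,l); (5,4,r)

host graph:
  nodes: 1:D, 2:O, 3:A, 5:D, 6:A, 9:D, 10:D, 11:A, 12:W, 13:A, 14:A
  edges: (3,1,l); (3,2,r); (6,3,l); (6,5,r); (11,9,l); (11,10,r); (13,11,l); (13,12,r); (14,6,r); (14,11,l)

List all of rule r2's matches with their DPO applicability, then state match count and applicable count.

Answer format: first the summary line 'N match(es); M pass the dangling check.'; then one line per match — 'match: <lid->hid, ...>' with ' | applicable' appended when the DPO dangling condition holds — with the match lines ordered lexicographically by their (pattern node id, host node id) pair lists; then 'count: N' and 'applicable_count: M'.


3 match(es); 1 pass the dangling check.
match: 0->6, 1->3, 2->1, 3->2, 4->5 | applicable
match: 0->13, 1->11, 2->9, 3->10, 4->12
match: 0->14, 1->11, 2->9, 3->10, 4->6
count: 3
applicable_count: 1


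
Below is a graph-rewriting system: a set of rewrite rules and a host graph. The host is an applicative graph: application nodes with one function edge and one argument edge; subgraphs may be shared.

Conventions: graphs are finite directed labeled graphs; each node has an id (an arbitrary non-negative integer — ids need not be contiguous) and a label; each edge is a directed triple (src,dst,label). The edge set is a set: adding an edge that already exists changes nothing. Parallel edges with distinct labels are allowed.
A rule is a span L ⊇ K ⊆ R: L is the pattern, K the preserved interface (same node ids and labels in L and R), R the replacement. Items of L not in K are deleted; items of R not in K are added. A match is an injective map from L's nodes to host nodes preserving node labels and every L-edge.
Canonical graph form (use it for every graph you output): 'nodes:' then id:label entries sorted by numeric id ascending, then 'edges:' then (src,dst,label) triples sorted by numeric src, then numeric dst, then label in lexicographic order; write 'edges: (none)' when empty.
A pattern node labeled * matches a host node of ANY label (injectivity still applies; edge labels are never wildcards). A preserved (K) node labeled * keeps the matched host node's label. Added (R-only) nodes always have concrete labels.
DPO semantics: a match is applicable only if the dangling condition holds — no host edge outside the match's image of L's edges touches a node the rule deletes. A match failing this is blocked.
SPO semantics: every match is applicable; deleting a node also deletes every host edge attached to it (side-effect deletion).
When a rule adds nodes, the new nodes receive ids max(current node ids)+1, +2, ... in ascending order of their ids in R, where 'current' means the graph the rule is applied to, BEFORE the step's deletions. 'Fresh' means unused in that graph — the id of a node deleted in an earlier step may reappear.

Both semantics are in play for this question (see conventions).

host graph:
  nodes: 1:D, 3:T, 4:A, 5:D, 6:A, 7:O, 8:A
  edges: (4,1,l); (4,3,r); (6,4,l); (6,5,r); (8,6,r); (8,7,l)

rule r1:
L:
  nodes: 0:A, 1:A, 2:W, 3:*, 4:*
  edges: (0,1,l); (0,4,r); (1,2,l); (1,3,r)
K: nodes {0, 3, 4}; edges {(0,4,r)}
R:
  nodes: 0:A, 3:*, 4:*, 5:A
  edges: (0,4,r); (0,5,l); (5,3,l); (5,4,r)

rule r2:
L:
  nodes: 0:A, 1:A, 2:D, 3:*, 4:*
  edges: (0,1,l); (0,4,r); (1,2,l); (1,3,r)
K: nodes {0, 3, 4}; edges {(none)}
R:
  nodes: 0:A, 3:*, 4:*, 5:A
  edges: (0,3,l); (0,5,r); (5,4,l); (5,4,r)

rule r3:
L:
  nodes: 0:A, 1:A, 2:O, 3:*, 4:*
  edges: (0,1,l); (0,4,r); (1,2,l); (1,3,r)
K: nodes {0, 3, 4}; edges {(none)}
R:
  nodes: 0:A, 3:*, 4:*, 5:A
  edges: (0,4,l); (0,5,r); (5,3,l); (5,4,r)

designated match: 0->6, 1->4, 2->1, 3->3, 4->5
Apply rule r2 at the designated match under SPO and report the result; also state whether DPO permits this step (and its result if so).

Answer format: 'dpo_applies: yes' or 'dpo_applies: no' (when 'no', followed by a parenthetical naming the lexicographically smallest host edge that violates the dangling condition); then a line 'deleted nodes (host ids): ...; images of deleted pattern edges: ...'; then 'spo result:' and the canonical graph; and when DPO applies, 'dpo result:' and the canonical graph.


dpo_applies: yes
deleted nodes (host ids): 1, 4; images of deleted pattern edges: (4,1,l); (4,3,r); (6,4,l); (6,5,r)
spo result:
nodes: 3:T, 5:D, 6:A, 7:O, 8:A, 9:A
edges: (6,3,l); (6,9,r); (8,6,r); (8,7,l); (9,5,l); (9,5,r)
dpo result:
nodes: 3:T, 5:D, 6:A, 7:O, 8:A, 9:A
edges: (6,3,l); (6,9,r); (8,6,r); (8,7,l); (9,5,l); (9,5,r)


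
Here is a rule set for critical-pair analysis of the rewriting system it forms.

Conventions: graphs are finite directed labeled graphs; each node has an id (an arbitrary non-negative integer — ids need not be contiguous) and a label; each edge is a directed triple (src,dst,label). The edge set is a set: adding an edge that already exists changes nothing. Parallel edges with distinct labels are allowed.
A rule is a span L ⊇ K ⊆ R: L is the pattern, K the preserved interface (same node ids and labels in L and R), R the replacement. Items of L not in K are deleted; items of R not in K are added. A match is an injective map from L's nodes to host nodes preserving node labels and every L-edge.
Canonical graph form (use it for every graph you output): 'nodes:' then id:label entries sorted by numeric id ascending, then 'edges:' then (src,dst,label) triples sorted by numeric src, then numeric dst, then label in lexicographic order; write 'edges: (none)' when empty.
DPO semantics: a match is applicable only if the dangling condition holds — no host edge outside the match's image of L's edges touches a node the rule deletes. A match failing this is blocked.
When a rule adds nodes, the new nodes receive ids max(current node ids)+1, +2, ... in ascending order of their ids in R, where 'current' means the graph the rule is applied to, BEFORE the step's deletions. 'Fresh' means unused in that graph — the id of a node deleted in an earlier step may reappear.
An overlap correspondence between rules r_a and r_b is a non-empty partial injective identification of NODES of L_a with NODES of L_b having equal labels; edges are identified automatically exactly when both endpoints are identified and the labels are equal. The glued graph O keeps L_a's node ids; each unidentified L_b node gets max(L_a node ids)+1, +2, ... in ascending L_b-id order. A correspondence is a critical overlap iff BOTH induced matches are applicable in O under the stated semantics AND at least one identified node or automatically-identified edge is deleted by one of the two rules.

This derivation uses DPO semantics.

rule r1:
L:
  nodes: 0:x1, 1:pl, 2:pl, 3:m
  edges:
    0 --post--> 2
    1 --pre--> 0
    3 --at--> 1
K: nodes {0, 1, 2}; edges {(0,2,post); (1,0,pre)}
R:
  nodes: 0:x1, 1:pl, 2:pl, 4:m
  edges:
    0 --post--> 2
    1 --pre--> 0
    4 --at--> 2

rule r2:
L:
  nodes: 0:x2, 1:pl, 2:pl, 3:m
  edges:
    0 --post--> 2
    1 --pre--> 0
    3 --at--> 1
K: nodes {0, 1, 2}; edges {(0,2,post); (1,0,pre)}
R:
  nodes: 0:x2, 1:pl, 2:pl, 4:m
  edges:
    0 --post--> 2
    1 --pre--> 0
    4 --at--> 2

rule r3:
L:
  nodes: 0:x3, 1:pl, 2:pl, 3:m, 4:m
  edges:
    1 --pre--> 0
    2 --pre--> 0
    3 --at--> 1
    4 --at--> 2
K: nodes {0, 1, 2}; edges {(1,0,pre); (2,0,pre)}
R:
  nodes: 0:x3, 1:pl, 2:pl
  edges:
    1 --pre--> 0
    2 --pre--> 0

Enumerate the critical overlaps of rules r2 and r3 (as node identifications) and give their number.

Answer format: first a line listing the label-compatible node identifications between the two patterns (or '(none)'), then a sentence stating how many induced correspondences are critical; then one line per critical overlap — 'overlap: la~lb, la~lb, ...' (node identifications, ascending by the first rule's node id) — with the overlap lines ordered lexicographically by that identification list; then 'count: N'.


label-compatible node identifications between L(r2) and L(r3): 1~1, 1~2, 2~1, 2~2, 3~3, 3~4
4 of the induced correspondences are critical overlaps of r2 and r3.
overlap: 1~1, 2~2, 3~3
overlap: 1~1, 3~3
overlap: 1~2, 2~1, 3~4
overlap: 1~2, 3~4
count: 4


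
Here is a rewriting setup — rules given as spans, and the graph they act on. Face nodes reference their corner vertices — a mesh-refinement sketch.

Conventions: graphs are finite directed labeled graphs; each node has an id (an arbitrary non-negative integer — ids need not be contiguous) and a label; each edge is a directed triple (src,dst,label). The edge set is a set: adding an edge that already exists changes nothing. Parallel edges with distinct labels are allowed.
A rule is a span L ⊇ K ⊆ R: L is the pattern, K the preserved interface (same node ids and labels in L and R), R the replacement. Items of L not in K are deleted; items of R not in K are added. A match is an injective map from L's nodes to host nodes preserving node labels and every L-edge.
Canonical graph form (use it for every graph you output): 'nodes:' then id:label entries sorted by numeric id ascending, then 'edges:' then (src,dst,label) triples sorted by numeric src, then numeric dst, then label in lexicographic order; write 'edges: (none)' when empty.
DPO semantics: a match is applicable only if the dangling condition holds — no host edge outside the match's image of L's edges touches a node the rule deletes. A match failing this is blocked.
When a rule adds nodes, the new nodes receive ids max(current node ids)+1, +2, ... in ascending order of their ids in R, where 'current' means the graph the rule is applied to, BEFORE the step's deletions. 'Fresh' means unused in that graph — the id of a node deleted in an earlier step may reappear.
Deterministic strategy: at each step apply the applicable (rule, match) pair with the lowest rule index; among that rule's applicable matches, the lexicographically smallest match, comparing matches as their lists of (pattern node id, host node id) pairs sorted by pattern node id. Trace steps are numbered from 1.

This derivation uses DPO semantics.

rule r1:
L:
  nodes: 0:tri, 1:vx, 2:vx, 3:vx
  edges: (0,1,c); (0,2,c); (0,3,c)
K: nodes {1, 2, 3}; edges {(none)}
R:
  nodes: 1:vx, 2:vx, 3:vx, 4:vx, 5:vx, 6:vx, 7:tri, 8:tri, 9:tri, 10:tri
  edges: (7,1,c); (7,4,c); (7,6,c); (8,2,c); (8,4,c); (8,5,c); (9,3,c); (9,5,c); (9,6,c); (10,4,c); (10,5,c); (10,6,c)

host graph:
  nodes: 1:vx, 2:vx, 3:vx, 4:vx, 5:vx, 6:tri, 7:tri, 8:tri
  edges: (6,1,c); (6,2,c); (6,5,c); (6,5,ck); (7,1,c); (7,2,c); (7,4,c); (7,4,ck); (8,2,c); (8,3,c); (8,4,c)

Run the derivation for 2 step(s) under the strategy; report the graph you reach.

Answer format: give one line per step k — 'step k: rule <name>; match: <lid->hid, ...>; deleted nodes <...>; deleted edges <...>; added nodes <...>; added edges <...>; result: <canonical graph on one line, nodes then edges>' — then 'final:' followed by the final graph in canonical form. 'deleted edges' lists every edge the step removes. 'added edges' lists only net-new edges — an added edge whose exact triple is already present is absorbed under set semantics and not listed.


step 1: rule r1; match: 0->8, 1->2, 2->3, 3->4; deleted nodes 8; deleted edges (8,2,c); (8,3,c); (8,4,c); added nodes 9, 10, 11, 12, 13, 14, 15; added edges (12,2,c); (12,9,c); (12,11,c); (13,3,c); (13,9,c); (13,10,c); (14,4,c); (14,10,c); (14,11,c); (15,9,c); (15,10,c); (15,11,c); result: nodes: 1:vx, 2:vx, 3:vx, 4:vx, 5:vx, 6:tri, 7:tri, 9:vx, 10:vx, 11:vx, 12:tri, 13:tri, 14:tri, 15:tri edges: (6,1,c); (6,2,c); (6,5,c); (6,5,ck); (7,1,c); (7,2,c); (7,4,c); (7,4,ck); (12,2,c); (12,9,c); (12,11,c); (13,3,c); (13,9,c); (13,10,c); (14,4,c); (14,10,c); (14,11,c); (15,9,c); (15,10,c); (15,11,c)
step 2: rule r1; match: 0->12, 1->2, 2->9, 3->11; deleted nodes 12; deleted edges (12,2,c); (12,9,c); (12,11,c); added nodes 16, 17, 18, 19, 20, 21, 22; added edges (19,2,c); (19,16,c); (19,18,c); (20,9,c); (20,16,c); (20,17,c); (21,11,c); (21,17,c); (21,18,c); (22,16,c); (22,17,c); (22,18,c); result: nodes: 1:vx, 2:vx, 3:vx, 4:vx, 5:vx, 6:tri, 7:tri, 9:vx, 10:vx, 11:vx, 13:tri, 14:tri, 15:tri, 16:vx, 17:vx, 18:vx, 19:tri, 20:tri, 21:tri, 22:tri edges: (6,1,c); (6,2,c); (6,5,c); (6,5,ck); (7,1,c); (7,2,c); (7,4,c); (7,4,ck); (13,3,c); (13,9,c); (13,10,c); (14,4,c); (14,10,c); (14,11,c); (15,9,c); (15,10,c); (15,11,c); (19,2,c); (19,16,c); (19,18,c); (20,9,c); (20,16,c); (20,17,c); (21,11,c); (21,17,c); (21,18,c); (22,16,c); (22,17,c); (22,18,c)
final:
nodes: 1:vx, 2:vx, 3:vx, 4:vx, 5:vx, 6:tri, 7:tri, 9:vx, 10:vx, 11:vx, 13:tri, 14:tri, 15:tri, 16:vx, 17:vx, 18:vx, 19:tri, 20:tri, 21:tri, 22:tri
edges: (6,1,c); (6,2,c); (6,5,c); (6,5,ck); (7,1,c); (7,2,c); (7,4,c); (7,4,ck); (13,3,c); (13,9,c); (13,10,c); (14,4,c); (14,10,c); (14,11,c); (15,9,c); (15,10,c); (15,11,c); (19,2,c); (19,16,c); (19,18,c); (20,9,c); (20,16,c); (20,17,c); (21,11,c); (21,17,c); (21,18,c); (22,16,c); (22,17,c); (22,18,c)


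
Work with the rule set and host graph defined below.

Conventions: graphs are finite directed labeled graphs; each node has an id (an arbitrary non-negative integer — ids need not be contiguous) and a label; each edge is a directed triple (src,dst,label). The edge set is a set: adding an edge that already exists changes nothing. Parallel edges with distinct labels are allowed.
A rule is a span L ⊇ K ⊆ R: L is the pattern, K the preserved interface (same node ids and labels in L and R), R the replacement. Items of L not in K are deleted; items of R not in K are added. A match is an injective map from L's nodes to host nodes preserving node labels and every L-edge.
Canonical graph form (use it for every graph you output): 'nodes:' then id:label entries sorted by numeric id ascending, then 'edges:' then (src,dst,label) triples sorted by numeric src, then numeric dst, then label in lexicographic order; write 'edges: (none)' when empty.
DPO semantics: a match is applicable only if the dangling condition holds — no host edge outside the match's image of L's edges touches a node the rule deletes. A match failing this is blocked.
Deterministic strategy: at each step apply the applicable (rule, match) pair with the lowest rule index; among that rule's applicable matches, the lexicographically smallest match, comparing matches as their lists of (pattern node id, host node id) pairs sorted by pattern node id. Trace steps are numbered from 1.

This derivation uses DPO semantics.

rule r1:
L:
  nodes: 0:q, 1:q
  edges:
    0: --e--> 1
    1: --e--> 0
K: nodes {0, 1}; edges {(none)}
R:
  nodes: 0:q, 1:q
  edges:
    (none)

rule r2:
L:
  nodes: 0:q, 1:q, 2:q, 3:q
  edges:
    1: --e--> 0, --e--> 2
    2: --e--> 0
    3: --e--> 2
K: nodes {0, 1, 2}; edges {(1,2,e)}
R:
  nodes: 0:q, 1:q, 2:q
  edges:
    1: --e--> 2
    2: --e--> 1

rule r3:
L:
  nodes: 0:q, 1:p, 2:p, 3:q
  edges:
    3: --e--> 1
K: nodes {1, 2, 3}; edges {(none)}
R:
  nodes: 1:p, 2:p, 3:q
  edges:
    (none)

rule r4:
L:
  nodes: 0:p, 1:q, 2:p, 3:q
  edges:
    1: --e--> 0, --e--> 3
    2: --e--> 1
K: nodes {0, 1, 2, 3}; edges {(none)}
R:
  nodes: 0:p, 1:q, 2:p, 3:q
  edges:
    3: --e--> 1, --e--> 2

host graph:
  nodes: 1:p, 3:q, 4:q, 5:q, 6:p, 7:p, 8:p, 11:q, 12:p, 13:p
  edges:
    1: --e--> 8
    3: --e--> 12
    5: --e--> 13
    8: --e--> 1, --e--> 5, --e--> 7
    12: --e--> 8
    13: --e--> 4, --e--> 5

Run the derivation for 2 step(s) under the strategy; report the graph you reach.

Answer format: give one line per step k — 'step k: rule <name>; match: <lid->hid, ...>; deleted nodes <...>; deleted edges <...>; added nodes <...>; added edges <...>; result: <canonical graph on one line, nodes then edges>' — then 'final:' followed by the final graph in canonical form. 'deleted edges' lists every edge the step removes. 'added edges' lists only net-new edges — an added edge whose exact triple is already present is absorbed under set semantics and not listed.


step 1: rule r3; match: 0->11, 1->12, 2->1, 3->3; deleted nodes 11; deleted edges (3,12,e); added nodes (none); added edges (none); result: nodes: 1:p, 3:q, 4:q, 5:q, 6:p, 7:p, 8:p, 12:p, 13:p edges: (1,8,e); (5,13,e); (8,1,e); (8,5,e); (8,7,e); (12,8,e); (13,4,e); (13,5,e)
step 2: rule r3; match: 0->3, 1->13, 2->1, 3->5; deleted nodes 3; deleted edges (5,13,e); added nodes (none); added edges (none); result: nodes: 1:p, 4:q, 5:q, 6:p, 7:p, 8:p, 12:p, 13:p edges: (1,8,e); (8,1,e); (8,5,e); (8,7,e); (12,8,e); (13,4,e); (13,5,e)
final:
nodes: 1:p, 4:q, 5:q, 6:p, 7:p, 8:p, 12:p, 13:p
edges: (1,8,e); (8,1,e); (8,5,e); (8,7,e); (12,8,e); (13,4,e); (13,5,e)


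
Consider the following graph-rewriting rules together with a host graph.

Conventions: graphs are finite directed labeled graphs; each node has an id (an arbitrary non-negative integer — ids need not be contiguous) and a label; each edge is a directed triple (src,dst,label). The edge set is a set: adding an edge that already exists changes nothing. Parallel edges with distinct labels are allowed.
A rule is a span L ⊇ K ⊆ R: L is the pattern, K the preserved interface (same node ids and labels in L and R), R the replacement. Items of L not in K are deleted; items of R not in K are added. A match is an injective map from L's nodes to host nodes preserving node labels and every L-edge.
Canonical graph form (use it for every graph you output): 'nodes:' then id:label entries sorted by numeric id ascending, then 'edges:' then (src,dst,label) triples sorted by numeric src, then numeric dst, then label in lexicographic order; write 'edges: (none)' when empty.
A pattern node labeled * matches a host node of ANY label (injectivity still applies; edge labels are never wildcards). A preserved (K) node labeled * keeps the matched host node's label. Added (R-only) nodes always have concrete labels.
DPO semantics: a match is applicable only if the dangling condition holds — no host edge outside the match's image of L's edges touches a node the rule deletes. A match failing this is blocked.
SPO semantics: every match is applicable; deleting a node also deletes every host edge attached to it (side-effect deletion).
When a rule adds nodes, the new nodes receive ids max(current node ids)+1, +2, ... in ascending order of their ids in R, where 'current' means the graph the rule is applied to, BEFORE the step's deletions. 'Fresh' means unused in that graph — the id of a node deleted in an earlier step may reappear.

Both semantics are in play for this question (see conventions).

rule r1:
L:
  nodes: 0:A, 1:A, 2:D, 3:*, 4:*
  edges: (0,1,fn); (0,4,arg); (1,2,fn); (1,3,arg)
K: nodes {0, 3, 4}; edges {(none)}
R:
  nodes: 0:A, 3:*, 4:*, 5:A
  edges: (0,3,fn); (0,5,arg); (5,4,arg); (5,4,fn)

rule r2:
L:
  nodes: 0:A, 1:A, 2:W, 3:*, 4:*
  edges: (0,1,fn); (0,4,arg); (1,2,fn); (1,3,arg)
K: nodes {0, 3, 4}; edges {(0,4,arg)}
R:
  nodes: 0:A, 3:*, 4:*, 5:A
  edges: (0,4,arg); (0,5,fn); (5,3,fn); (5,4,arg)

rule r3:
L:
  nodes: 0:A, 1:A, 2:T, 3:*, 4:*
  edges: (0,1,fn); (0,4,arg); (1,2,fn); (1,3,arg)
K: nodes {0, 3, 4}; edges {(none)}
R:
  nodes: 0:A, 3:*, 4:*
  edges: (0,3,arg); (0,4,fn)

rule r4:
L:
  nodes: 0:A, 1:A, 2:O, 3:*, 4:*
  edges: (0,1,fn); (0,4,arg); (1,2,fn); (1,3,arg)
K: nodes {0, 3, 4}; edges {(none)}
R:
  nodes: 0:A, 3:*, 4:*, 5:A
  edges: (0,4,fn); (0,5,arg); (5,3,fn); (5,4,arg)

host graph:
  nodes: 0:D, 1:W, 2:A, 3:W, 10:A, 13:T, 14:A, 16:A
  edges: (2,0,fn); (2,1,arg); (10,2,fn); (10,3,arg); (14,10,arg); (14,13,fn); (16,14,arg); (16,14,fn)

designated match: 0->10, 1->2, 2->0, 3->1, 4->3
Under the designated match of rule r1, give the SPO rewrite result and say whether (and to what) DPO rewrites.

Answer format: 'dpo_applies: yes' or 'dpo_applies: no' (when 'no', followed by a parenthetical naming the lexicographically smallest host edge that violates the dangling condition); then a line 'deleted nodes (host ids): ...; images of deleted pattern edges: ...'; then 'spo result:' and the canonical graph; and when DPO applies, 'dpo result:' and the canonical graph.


dpo_applies: yes
deleted nodes (host ids): 0, 2; images of deleted pattern edges: (2,0,fn); (2,1,arg); (10,2,fn); (10,3,arg)
spo result:
nodes: 1:W, 3:W, 10:A, 13:T, 14:A, 16:A, 17:A
edges: (10,1,fn); (10,17,arg); (14,10,arg); (14,13,fn); (16,14,arg); (16,14,fn); (17,3,arg); (17,3,fn)
dpo result:
nodes: 1:W, 3:W, 10:A, 13:T, 14:A, 16:A, 17:A
edges: (10,1,fn); (10,17,arg); (14,10,arg); (14,13,fn); (16,14,arg); (16,14,fn); (17,3,arg); (17,3,fn)


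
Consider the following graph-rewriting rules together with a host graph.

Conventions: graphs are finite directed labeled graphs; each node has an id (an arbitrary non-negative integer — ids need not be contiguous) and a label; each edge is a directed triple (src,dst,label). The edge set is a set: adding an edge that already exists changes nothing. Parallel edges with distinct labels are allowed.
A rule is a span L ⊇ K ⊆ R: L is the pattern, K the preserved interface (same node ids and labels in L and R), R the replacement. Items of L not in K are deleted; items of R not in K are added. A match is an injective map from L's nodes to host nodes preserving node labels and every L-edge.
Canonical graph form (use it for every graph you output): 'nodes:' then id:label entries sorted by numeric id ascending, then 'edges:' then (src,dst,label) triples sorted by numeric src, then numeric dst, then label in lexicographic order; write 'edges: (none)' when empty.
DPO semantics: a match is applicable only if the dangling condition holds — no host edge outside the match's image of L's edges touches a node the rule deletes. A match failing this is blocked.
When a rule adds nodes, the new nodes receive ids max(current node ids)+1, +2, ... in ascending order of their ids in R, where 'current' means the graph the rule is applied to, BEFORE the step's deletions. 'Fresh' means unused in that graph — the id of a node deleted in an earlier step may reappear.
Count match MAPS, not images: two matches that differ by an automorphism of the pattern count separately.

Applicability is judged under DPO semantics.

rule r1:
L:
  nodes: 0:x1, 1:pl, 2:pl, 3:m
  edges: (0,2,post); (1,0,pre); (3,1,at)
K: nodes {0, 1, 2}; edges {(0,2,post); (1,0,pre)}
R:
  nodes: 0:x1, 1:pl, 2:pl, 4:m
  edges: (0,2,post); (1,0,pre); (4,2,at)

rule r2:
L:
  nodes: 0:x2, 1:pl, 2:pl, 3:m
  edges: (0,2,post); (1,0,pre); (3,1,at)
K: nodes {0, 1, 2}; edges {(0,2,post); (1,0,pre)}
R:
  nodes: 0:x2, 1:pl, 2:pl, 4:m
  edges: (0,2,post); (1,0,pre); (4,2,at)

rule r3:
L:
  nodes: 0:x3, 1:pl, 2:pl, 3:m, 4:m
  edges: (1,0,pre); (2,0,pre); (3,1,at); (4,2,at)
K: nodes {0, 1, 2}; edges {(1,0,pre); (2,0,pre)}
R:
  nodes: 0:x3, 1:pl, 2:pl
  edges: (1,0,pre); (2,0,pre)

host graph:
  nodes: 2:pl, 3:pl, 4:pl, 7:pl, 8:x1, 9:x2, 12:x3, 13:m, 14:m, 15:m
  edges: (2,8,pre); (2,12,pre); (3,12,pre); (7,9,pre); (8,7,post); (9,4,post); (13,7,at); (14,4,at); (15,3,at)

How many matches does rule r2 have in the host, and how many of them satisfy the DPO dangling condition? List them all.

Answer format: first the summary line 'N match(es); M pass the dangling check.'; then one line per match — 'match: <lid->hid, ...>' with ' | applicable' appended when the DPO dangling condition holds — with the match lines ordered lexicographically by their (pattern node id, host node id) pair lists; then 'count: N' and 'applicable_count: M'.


1 match(es); 1 pass the dangling check.
match: 0->9, 1->7, 2->4, 3->13 | applicable
count: 1
applicable_count: 1


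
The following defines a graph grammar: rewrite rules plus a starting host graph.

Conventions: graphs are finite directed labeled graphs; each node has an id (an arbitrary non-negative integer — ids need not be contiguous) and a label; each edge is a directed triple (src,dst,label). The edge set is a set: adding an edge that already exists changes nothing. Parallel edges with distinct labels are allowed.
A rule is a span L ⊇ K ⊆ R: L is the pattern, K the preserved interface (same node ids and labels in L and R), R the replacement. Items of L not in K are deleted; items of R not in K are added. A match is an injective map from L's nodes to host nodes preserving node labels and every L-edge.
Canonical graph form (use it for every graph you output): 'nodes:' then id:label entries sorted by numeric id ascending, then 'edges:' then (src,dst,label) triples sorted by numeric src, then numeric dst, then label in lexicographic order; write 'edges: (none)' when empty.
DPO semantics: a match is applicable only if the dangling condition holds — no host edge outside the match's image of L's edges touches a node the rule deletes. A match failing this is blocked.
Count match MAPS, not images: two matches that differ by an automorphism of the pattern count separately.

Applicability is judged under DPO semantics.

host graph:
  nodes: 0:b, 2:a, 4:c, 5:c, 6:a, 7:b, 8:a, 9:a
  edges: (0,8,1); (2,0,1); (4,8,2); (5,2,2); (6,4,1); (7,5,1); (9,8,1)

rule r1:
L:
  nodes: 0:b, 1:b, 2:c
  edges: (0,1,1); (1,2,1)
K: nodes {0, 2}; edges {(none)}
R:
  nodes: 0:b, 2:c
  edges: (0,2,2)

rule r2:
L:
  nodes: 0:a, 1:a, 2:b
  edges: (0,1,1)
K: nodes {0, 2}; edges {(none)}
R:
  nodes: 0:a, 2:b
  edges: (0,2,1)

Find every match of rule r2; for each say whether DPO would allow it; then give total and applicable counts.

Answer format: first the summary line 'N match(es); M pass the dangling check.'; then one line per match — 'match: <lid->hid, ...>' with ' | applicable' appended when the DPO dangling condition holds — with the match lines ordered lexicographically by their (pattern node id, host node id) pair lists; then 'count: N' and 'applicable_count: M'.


2 match(es); 0 pass the dangling check.
match: 0->9, 1->8, 2->0
match: 0->9, 1->8, 2->7
count: 2
applicable_count: 0


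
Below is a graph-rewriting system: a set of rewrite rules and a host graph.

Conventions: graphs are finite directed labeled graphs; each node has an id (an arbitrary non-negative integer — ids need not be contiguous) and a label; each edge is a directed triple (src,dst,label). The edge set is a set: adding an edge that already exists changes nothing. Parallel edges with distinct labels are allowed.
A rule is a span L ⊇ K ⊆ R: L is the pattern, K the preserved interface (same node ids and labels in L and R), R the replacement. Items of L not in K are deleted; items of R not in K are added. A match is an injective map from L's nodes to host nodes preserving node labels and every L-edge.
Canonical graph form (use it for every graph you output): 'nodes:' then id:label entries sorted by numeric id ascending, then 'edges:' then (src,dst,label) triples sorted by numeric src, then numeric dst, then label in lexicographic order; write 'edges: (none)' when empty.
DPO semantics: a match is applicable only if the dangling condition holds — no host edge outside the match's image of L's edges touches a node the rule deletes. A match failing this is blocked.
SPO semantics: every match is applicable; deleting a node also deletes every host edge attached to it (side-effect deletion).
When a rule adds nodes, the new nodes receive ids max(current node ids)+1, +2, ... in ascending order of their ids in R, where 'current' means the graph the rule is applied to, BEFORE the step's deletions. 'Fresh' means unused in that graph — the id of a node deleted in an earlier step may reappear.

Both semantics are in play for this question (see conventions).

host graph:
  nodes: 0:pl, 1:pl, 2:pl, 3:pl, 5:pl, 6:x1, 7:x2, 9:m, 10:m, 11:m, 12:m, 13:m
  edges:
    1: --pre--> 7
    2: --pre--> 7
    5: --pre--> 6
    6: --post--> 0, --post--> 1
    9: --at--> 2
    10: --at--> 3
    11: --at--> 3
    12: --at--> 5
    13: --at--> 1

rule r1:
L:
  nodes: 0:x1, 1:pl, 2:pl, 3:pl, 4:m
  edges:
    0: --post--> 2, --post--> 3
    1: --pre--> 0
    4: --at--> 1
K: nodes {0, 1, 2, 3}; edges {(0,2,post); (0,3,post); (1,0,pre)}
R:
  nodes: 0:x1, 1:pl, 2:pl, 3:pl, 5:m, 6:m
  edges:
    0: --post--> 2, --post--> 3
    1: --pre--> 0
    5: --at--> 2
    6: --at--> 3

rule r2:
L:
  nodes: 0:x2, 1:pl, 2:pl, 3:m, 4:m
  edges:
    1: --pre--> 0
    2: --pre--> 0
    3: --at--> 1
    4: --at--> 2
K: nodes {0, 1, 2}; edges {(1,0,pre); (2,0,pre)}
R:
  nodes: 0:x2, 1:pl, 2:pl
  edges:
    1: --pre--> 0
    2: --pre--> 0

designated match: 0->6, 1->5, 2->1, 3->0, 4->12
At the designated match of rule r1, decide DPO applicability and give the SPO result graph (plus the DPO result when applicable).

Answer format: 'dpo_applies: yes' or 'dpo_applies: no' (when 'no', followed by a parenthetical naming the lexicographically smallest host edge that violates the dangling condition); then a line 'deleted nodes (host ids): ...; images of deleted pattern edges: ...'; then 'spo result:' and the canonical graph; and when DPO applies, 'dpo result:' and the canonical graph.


dpo_applies: yes
deleted nodes (host ids): 12; images of deleted pattern edges: (12,5,at)
spo result:
nodes: 0:pl, 1:pl, 2:pl, 3:pl, 5:pl, 6:x1, 7:x2, 9:m, 10:m, 11:m, 13:m, 14:m, 15:m
edges: (1,7,pre); (2,7,pre); (5,6,pre); (6,0,post); (6,1,post); (9,2,at); (10,3,at); (11,3,at); (13,1,at); (14,1,at); (15,0,at)
dpo result:
nodes: 0:pl, 1:pl, 2:pl, 3:pl, 5:pl, 6:x1, 7:x2, 9:m, 10:m, 11:m, 13:m, 14:m, 15:m
edges: (1,7,pre); (2,7,pre); (5,6,pre); (6,0,post); (6,1,post); (9,2,at); (10,3,at); (11,3,at); (13,1,at); (14,1,at); (15,0,at)


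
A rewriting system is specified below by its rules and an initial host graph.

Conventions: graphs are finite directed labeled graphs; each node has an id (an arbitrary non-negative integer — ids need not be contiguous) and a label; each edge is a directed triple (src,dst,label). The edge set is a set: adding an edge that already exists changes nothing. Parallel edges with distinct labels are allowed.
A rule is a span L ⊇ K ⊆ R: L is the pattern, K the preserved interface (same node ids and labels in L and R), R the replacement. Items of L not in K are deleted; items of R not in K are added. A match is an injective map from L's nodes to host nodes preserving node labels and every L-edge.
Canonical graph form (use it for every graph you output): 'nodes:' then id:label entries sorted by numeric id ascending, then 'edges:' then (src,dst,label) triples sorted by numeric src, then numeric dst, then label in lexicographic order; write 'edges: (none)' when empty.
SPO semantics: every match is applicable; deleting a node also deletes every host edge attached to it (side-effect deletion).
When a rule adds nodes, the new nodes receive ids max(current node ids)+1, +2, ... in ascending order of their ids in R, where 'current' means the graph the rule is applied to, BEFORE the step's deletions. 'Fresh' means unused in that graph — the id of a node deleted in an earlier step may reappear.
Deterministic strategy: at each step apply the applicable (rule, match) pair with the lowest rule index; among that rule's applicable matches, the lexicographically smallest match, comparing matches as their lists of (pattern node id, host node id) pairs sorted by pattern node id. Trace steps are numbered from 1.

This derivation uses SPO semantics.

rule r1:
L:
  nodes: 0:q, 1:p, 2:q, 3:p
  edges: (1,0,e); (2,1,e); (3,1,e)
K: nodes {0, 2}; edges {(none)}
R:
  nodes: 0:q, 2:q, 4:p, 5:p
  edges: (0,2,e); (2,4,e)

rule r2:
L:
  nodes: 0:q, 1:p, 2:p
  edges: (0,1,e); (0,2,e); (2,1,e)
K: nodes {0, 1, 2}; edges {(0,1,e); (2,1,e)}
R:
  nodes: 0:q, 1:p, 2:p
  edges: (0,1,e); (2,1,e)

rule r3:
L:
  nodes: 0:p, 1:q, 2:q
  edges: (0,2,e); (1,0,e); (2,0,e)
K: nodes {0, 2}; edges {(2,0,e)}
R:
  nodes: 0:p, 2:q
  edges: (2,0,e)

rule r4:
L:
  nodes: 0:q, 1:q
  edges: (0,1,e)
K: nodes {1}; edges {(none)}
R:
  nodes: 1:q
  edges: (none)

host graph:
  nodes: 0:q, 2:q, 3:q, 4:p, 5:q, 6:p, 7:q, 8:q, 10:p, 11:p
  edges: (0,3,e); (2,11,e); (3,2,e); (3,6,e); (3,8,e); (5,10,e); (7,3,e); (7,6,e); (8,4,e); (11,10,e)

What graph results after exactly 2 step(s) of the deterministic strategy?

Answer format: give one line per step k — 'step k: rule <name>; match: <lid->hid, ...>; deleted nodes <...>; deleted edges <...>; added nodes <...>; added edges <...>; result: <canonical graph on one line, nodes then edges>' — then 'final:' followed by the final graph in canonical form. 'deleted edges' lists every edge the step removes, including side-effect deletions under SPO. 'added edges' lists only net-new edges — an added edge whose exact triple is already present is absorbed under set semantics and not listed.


step 1: rule r4; match: 0->0, 1->3; deleted nodes 0; deleted edges (0,3,e); added nodes (none); added edges (none); result: nodes: 2:q, 3:q, 4:p, 5:q, 6:p, 7:q, 8:q, 10:p, 11:p edges: (2,11,e); (3,2,e); (3,6,e); (3,8,e); (5,10,e); (7,3,e); (7,6,e); (8,4,e); (11,10,e)
step 2: rule r4; match: 0->3, 1->2; deleted nodes 3; deleted edges (3,2,e); (3,6,e); (3,8,e); (7,3,e); added nodes (none); added edges (none); result: nodes: 2:q, 4:p, 5:q, 6:p, 7:q, 8:q, 10:p, 11:p edges: (2,11,e); (5,10,e); (7,6,e); (8,4,e); (11,10,e)
final:
nodes: 2:q, 4:p, 5:q, 6:p, 7:q, 8:q, 10:p, 11:p
edges: (2,11,e); (5,10,e); (7,6,e); (8,4,e); (11,10,e)


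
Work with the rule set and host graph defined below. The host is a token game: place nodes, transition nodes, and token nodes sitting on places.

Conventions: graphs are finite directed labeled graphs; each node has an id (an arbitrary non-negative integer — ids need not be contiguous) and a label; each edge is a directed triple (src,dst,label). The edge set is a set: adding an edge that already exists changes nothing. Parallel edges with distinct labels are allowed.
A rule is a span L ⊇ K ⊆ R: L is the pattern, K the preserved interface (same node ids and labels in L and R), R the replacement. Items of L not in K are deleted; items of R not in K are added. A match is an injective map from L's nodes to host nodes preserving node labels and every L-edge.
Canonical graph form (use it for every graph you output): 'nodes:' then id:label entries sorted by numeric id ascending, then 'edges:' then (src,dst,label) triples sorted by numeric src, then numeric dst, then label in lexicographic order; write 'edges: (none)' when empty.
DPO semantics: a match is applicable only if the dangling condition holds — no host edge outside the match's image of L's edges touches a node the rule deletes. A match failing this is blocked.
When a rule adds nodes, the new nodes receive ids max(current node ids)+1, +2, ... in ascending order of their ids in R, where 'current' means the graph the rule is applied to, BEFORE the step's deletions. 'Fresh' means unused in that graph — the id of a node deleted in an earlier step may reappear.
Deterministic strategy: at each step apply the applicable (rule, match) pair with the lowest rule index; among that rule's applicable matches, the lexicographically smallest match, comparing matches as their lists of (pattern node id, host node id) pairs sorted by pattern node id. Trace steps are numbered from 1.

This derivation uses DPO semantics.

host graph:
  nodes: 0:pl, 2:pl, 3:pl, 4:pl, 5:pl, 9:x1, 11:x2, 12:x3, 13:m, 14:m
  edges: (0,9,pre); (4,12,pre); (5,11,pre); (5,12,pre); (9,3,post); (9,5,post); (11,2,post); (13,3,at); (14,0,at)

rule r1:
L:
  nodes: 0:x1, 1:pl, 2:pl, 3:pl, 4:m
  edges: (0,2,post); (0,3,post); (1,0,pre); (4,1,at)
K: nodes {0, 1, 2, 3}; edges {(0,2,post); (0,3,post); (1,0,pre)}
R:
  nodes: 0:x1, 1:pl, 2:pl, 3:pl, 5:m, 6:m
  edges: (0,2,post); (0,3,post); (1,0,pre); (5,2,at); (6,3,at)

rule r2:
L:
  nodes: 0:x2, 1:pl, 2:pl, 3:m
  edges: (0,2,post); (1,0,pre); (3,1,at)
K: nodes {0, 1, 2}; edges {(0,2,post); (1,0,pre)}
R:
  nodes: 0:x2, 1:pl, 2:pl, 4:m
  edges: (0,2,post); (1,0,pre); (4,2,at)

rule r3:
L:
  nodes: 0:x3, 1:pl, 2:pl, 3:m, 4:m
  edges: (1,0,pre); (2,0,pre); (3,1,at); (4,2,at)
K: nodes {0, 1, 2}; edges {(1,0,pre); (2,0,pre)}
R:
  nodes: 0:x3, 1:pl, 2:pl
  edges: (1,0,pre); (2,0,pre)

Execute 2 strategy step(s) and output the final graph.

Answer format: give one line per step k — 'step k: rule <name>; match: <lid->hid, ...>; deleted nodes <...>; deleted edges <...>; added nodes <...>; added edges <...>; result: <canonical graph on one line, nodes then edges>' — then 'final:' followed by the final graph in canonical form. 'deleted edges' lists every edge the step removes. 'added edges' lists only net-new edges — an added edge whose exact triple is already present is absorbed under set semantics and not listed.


step 1: rule r1; match: 0->9, 1->0, 2->3, 3->5, 4->14; deleted nodes 14; deleted edges (14,0,at); added nodes 15, 16; added edges (15,3,at); (16,5,at); result: nodes: 0:pl, 2:pl, 3:pl, 4:pl, 5:pl, 9:x1, 11:x2, 12:x3, 13:m, 15:m, 16:m edges: (0,9,pre); (4,12,pre); (5,11,pre); (5,12,pre); (9,3,post); (9,5,post); (11,2,post); (13,3,at); (15,3,at); (16,5,at)
step 2: rule r2; match: 0->11, 1->5, 2->2, 3->16; deleted nodes 16; deleted edges (16,5,at); added nodes 17; added edges (17,2,at); result: nodes: 0:pl, 2:pl, 3:pl, 4:pl, 5:pl, 9:x1, 11:x2, 12:x3, 13:m, 15:m, 17:m edges: (0,9,pre); (4,12,pre); (5,11,pre); (5,12,pre); (9,3,post); (9,5,post); (11,2,post); (13,3,at); (15,3,at); (17,2,at)
final:
nodes: 0:pl, 2:pl, 3:pl, 4:pl, 5:pl, 9:x1, 11:x2, 12:x3, 13:m, 15:m, 17:m
edges: (0,9,pre); (4,12,pre); (5,11,pre); (5,12,pre); (9,3,post); (9,5,post); (11,2,post); (13,3,at); (15,3,at); (17,2,at)
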